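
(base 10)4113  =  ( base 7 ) 14664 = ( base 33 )3PL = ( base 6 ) 31013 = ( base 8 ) 10021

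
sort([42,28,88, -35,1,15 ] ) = [  -  35, 1,15, 28, 42,88]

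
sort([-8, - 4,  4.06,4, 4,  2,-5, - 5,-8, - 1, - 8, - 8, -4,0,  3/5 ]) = [-8,- 8, - 8,- 8, - 5, - 5,- 4,  -  4, -1, 0,  3/5,2,4,4, 4.06 ]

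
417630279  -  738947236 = -321316957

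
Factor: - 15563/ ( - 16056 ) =2^( - 3) * 3^ ( - 2)*79^1*197^1*223^( - 1) 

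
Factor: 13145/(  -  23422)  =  - 2^(- 1 ) *5^1*7^(-2 )*11^1= - 55/98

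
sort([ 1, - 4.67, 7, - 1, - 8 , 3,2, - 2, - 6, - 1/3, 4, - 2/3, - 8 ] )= [-8,-8,-6, - 4.67,-2  , - 1,-2/3, - 1/3,1, 2, 3,4, 7] 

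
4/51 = 4/51 = 0.08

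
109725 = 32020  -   - 77705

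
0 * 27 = 0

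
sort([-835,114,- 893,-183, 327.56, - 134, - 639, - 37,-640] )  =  [ - 893, - 835, - 640, - 639, - 183, - 134,- 37,114,  327.56]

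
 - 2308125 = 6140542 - 8448667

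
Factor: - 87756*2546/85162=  - 111713388/42581=- 2^2*3^1*7^(  -  2)*11^( - 1)*19^1*67^1 * 71^1*79^ ( -1)*103^1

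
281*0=0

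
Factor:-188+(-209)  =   - 397 = - 397^1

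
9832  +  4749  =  14581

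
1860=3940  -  2080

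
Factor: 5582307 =3^1*17^1*23^1 * 4759^1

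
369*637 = 235053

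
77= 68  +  9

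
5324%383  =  345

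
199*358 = 71242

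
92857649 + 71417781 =164275430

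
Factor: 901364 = 2^2*225341^1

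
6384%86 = 20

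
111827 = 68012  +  43815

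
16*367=5872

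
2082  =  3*694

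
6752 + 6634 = 13386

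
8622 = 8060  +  562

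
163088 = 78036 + 85052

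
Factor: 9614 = 2^1 * 11^1*19^1*23^1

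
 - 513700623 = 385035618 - 898736241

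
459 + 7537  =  7996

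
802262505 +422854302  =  1225116807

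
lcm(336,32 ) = 672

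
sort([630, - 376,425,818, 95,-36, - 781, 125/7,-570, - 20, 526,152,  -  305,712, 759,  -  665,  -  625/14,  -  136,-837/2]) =[ - 781, - 665, - 570,-837/2, - 376, - 305,-136, - 625/14,-36,  -  20,125/7,95, 152,425,526,630, 712,759 , 818]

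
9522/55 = 9522/55 = 173.13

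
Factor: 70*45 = 3150 =2^1 * 3^2*5^2 * 7^1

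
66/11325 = 22/3775 = 0.01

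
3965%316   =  173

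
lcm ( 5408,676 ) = 5408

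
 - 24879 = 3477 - 28356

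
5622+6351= 11973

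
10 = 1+9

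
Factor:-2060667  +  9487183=7426516 = 2^2 * 23^1*89^1*907^1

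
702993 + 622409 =1325402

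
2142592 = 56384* 38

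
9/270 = 1/30 = 0.03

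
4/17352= 1/4338 = 0.00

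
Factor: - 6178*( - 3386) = 20918708=2^2*1693^1*3089^1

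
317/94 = 3  +  35/94 = 3.37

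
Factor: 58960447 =7^1*13^1* 647917^1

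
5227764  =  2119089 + 3108675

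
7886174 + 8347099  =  16233273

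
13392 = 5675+7717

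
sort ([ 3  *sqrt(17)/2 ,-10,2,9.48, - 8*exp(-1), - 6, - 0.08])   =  [  -  10,-6,-8 * exp( - 1 ), - 0.08, 2, 3 * sqrt( 17 )/2, 9.48]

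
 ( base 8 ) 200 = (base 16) 80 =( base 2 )10000000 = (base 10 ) 128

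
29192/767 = 29192/767 = 38.06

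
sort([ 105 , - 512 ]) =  [ - 512,105 ] 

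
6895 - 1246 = 5649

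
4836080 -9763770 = - 4927690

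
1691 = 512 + 1179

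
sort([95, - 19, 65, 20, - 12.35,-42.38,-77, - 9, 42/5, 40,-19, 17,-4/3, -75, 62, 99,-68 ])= [- 77, -75,-68,- 42.38 , - 19, -19,- 12.35, - 9,-4/3 , 42/5, 17, 20, 40, 62,65,95, 99] 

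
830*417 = 346110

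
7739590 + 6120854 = 13860444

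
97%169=97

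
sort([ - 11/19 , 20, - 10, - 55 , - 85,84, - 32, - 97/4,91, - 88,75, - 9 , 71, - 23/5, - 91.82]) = [ - 91.82,-88, - 85, - 55, - 32, - 97/4,  -  10 , - 9, - 23/5, - 11/19,20, 71, 75, 84,91 ]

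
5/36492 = 5/36492 = 0.00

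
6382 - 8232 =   -  1850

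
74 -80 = -6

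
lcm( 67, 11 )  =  737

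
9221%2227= 313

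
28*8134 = 227752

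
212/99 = 212/99=2.14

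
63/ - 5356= - 1 + 5293/5356 = - 0.01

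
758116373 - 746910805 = 11205568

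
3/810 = 1/270 = 0.00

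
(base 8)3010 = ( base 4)120020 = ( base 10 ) 1544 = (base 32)1g8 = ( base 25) 2bj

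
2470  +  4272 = 6742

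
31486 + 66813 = 98299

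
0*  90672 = 0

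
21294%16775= 4519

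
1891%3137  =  1891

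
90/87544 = 45/43772=0.00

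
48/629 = 48/629   =  0.08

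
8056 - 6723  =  1333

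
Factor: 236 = 2^2*59^1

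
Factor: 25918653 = 3^1 * 8639551^1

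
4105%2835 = 1270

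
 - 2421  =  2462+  - 4883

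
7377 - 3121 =4256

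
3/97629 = 1/32543 =0.00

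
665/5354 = 665/5354 = 0.12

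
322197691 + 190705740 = 512903431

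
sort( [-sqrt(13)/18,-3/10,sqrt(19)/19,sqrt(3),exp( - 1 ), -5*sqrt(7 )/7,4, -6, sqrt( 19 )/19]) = [- 6,  -  5*sqrt( 7)/7, - 3/10, - sqrt( 13 )/18,sqrt(19 )/19 , sqrt(19)/19,exp( - 1),sqrt(3) , 4]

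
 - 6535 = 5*(  -  1307 ) 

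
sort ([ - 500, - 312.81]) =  [ - 500, - 312.81]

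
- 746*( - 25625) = 19116250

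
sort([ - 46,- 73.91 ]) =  [ - 73.91,-46] 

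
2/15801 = 2/15801 = 0.00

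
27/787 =27/787 = 0.03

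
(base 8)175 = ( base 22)5F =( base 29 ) 49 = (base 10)125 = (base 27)4H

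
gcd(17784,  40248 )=936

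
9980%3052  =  824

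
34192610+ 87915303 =122107913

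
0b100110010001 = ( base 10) 2449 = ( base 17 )881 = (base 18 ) 7A1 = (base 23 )4eb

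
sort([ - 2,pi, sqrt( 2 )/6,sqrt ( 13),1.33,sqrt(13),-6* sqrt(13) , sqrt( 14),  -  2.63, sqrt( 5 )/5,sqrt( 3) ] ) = [ - 6*sqrt(13),-2.63,-2,sqrt( 2 ) /6,sqrt( 5) /5,1.33,sqrt( 3), pi , sqrt (13 ), sqrt ( 13 ), sqrt(14)]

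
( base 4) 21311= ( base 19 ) 1E2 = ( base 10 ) 629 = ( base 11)522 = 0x275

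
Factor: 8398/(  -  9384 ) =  -247/276 = - 2^( - 2 )*3^(- 1 )*13^1*19^1*23^(-1) 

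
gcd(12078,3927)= 33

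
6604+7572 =14176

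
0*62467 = 0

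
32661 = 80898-48237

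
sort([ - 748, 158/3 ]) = [ - 748, 158/3 ] 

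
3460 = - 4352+7812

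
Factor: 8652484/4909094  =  2^1*41^( - 1)*61^1 * 131^ ( - 1)* 457^( - 1 )*35461^1 = 4326242/2454547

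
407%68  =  67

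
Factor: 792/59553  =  2^3*11^1*13^(- 1 )*509^( - 1) = 88/6617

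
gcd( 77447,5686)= 1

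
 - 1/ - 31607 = 1/31607 = 0.00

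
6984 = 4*1746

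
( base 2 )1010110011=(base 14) 375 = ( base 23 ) 171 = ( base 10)691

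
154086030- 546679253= - 392593223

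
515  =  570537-570022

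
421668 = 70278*6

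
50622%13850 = 9072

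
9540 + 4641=14181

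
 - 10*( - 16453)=164530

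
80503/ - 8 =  - 80503/8  =  - 10062.88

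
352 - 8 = 344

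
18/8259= 6/2753 = 0.00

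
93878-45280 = 48598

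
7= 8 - 1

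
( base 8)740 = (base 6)2120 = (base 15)220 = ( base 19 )165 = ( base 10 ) 480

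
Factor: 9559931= 9559931^1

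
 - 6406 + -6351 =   -  12757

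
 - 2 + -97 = - 99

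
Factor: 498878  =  2^1  *249439^1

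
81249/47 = 1728 + 33/47 = 1728.70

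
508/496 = 127/124 =1.02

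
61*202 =12322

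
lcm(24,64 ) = 192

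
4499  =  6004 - 1505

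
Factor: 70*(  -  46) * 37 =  - 119140 = - 2^2* 5^1 * 7^1*23^1*37^1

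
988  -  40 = 948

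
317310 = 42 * 7555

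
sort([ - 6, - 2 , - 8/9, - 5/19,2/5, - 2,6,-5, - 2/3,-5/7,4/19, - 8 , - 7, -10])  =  [ - 10, - 8, - 7, - 6, - 5, - 2, - 2, - 8/9, - 5/7, - 2/3,-5/19,4/19,  2/5 , 6] 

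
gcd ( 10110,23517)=3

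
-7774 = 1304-9078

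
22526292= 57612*391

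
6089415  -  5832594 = 256821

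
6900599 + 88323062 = 95223661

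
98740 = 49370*2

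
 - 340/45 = - 68/9= -7.56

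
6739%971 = 913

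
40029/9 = 13343/3 = 4447.67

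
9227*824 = 7603048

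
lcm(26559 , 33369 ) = 1301391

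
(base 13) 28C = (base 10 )454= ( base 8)706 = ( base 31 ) ek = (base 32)e6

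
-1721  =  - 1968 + 247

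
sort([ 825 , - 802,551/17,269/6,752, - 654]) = [ - 802, - 654,551/17, 269/6, 752,825 ] 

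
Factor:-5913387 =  - 3^2*79^1*8317^1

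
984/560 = 123/70 = 1.76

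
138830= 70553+68277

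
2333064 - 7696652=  - 5363588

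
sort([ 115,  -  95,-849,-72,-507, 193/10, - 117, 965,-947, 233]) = [-947, - 849,-507, - 117, - 95 , - 72,193/10,115,  233, 965]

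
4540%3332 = 1208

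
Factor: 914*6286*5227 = 30031226708 = 2^2 *7^1*449^1*457^1*5227^1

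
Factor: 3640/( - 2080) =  - 2^ ( - 2 )*7^1 = - 7/4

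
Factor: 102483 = 3^2* 59^1 *193^1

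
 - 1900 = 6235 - 8135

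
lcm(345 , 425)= 29325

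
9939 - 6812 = 3127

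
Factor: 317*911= 288787 = 317^1*911^1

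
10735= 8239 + 2496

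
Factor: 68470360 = 2^3*5^1*7^1 * 97^1*2521^1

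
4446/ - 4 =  -1112 + 1/2 = - 1111.50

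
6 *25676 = 154056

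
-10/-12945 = 2/2589 = 0.00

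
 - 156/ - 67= 156/67 = 2.33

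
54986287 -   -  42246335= 97232622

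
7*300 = 2100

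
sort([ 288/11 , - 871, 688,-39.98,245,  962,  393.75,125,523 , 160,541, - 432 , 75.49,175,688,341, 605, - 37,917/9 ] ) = [ - 871,- 432, - 39.98, - 37, 288/11, 75.49, 917/9,125,160, 175, 245,341,393.75,523,541,605,688,688,962]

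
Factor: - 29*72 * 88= - 2^6*3^2*11^1*29^1 = -183744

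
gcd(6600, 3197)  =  1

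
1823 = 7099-5276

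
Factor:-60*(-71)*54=230040=2^3*3^4*5^1*71^1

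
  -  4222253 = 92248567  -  96470820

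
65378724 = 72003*908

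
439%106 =15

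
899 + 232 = 1131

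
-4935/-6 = 822 + 1/2=822.50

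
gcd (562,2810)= 562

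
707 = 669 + 38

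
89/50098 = 89/50098 = 0.00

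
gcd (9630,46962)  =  18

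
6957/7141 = 6957/7141 = 0.97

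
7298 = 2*3649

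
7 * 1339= 9373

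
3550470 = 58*61215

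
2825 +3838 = 6663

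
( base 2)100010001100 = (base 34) 1uc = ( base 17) 79c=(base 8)4214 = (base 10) 2188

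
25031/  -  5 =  - 25031/5 = - 5006.20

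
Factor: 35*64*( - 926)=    -2074240 = - 2^7 *5^1*7^1*463^1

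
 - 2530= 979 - 3509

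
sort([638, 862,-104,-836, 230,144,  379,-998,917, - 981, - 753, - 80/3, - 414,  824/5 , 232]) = [ - 998, - 981, - 836,-753,- 414, - 104,- 80/3,144, 824/5,230, 232,379,638,862,917 ]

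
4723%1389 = 556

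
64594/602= 32297/301 = 107.30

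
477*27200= 12974400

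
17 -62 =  - 45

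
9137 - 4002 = 5135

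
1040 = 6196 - 5156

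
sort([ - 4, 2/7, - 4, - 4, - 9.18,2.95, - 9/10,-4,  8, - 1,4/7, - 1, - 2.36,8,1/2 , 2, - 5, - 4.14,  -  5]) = [-9.18,  -  5, - 5, - 4.14,-4, -4, - 4, - 4, - 2.36  , - 1, - 1, - 9/10,  2/7, 1/2,4/7, 2, 2.95, 8, 8]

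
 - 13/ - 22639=13/22639 = 0.00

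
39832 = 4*9958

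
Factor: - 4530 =- 2^1*3^1*5^1*151^1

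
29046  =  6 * 4841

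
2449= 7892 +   -  5443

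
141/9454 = 141/9454 = 0.01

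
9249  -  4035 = 5214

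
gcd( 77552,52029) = 1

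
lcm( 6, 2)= 6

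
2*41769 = 83538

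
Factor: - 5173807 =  - 31^1*47^1*53^1*67^1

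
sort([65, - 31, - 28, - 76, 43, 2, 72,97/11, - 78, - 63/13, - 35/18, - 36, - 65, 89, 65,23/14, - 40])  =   [ - 78, - 76, - 65,-40 , - 36, - 31 , - 28,- 63/13, - 35/18,23/14, 2,  97/11 , 43, 65,65,72,89 ] 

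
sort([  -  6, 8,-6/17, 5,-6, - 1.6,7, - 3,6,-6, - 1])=[ - 6 ,- 6,-6, - 3, - 1.6 ,-1, - 6/17, 5, 6, 7, 8]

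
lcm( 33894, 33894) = 33894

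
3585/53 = 3585/53=   67.64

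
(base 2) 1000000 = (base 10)64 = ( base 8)100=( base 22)2K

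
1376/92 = 344/23 = 14.96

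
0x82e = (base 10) 2094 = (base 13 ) C51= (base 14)A98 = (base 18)686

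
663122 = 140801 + 522321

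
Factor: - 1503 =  - 3^2*167^1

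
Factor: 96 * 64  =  2^11 * 3^1= 6144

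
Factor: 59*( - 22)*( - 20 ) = 2^3*5^1* 11^1*59^1 = 25960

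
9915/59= 168 + 3/59 = 168.05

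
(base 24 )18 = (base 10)32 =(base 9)35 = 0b100000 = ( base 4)200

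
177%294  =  177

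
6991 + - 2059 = 4932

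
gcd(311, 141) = 1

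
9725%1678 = 1335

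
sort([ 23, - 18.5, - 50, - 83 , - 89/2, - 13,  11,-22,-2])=[ - 83,-50,-89/2, - 22, - 18.5, - 13 , - 2, 11,  23]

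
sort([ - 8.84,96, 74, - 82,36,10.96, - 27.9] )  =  [  -  82, - 27.9,-8.84,10.96, 36,  74, 96 ]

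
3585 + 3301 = 6886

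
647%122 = 37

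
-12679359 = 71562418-84241777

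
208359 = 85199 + 123160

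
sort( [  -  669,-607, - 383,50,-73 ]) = [ -669, - 607, - 383, - 73 , 50 ]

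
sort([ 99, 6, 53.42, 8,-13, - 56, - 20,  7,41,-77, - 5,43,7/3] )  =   [-77,-56, - 20,-13, - 5,7/3,  6,7,8,  41,43,53.42, 99]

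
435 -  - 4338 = 4773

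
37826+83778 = 121604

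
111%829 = 111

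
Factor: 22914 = 2^1*3^2*19^1*67^1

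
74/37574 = 37/18787 = 0.00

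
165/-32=- 6 + 27/32 = - 5.16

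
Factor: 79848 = 2^3*3^2*1109^1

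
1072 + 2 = 1074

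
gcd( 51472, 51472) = 51472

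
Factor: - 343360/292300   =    -  2^4*5^(-1 )*29^1*79^( - 1) = -464/395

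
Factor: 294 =2^1*3^1*7^2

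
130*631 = 82030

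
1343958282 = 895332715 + 448625567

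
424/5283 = 424/5283 = 0.08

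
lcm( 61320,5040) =367920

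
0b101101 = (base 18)29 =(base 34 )1B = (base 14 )33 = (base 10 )45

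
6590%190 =130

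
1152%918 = 234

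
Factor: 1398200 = 2^3*5^2*6991^1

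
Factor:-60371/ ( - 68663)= 7^( - 1 )*17^( - 1)* 73^1*577^( - 1)*827^1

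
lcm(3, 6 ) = 6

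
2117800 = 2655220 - 537420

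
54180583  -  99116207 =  - 44935624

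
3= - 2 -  - 5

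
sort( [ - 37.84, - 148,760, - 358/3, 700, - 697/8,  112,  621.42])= [-148,  -  358/3, - 697/8, - 37.84, 112, 621.42,700, 760] 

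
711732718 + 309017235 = 1020749953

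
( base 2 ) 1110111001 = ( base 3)1022022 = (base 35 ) R8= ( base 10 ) 953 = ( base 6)4225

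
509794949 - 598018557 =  - 88223608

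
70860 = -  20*(-3543 )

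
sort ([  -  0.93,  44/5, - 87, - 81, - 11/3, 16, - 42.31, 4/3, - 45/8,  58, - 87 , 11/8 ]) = [ - 87,- 87, - 81, - 42.31,-45/8, - 11/3, - 0.93, 4/3, 11/8, 44/5,16, 58] 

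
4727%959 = 891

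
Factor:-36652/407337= - 44/489 = -2^2 * 3^(  -  1 )*11^1*163^(-1)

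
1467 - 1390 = 77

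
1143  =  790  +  353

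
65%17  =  14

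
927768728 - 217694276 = 710074452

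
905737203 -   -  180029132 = 1085766335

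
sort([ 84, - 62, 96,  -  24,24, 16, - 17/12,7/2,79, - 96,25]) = [-96, - 62, - 24, - 17/12,7/2,  16,24,25 , 79, 84, 96] 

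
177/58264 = 177/58264= 0.00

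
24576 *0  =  0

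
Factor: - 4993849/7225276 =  -2^( - 2) * 7^1*659^(- 1)*2741^ ( - 1) * 713407^1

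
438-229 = 209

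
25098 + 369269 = 394367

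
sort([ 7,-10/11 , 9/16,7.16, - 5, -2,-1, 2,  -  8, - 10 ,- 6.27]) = [  -  10, - 8,- 6.27,-5, - 2,  -  1, - 10/11, 9/16,2, 7, 7.16] 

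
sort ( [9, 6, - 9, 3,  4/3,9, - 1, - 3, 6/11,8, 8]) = [-9, - 3, - 1, 6/11 , 4/3,3,6,  8,  8, 9, 9]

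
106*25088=2659328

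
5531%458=35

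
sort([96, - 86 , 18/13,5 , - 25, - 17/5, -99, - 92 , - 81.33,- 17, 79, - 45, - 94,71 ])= [ - 99, - 94, - 92,  -  86, -81.33,-45, - 25, - 17, - 17/5, 18/13, 5, 71,79, 96] 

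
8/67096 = 1/8387= 0.00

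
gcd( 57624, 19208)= 19208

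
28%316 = 28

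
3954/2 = 1977  =  1977.00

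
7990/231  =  7990/231= 34.59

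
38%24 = 14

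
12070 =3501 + 8569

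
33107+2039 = 35146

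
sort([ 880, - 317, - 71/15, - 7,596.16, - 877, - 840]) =[  -  877, - 840, - 317, - 7,  -  71/15, 596.16 , 880]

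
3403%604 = 383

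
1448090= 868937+579153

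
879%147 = 144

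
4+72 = 76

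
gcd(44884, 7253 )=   1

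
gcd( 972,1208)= 4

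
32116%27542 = 4574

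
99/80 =99/80 = 1.24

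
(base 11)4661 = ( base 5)143432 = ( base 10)6117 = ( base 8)13745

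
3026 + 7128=10154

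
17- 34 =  - 17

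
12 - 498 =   -  486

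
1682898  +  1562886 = 3245784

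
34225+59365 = 93590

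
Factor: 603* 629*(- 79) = - 3^2*17^1*37^1*67^1*79^1 = - 29963673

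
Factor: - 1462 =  - 2^1*17^1*43^1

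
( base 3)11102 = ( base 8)167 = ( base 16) 77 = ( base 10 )119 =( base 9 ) 142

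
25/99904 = 25/99904 = 0.00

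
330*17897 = 5906010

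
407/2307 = 407/2307 =0.18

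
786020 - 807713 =-21693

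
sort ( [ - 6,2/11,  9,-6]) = [ - 6, - 6,2/11, 9]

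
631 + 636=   1267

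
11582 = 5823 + 5759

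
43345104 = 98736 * 439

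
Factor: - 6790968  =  -2^3*3^2*257^1*367^1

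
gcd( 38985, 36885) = 15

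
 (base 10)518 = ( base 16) 206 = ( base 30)h8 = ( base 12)372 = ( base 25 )KI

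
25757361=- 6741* ( - 3821)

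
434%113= 95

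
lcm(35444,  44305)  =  177220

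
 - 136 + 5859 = 5723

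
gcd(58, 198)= 2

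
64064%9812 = 5192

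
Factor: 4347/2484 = 7/4= 2^( - 2 )* 7^1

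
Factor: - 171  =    -  3^2*19^1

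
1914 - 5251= - 3337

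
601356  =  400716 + 200640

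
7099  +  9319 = 16418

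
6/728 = 3/364 = 0.01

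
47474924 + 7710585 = 55185509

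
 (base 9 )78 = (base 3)2122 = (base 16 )47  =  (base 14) 51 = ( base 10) 71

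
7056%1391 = 101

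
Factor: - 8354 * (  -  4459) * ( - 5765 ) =  -  214749051790 = - 2^1*5^1*7^3*13^1*1153^1*4177^1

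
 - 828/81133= - 828/81133 = -  0.01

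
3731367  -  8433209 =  - 4701842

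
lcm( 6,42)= 42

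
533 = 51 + 482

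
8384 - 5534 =2850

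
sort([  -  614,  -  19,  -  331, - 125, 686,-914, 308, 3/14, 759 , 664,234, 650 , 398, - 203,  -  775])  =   [ - 914 , - 775,-614, - 331, - 203,  -  125, - 19,3/14, 234,308, 398, 650,  664, 686,759]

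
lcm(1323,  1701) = 11907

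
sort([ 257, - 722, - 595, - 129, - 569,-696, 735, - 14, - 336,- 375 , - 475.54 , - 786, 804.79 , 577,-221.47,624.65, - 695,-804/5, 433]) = [ - 786 , - 722, - 696, - 695, - 595, - 569, - 475.54,- 375 , - 336, - 221.47,-804/5, - 129, - 14,257,433,577,624.65,735 , 804.79] 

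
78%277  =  78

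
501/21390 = 167/7130 = 0.02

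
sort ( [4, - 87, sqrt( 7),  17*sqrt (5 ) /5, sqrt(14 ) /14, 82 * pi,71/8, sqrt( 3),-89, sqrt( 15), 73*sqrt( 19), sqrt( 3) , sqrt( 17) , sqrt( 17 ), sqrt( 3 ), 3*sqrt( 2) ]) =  [ - 89, - 87, sqrt ( 14) /14,sqrt( 3),  sqrt( 3), sqrt( 3) , sqrt( 7 ), sqrt( 15), 4, sqrt( 17 ) , sqrt( 17 ), 3*sqrt(2 ), 17*sqrt( 5 ) /5, 71/8, 82*pi, 73 *sqrt( 19)]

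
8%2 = 0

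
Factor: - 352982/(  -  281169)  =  50426/40167 = 2^1 * 3^( - 2 )*19^1*1327^1*4463^( - 1) 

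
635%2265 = 635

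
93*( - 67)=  - 6231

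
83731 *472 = 39521032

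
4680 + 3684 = 8364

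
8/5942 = 4/2971= 0.00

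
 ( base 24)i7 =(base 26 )gn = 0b110110111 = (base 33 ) DA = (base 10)439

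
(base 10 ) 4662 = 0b1001000110110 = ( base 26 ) 6n8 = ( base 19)CH7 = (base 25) 7BC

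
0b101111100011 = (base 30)3BD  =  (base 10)3043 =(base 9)4151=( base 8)5743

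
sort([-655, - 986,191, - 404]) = [-986, - 655,-404,191 ] 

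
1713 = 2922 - 1209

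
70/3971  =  70/3971=0.02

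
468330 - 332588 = 135742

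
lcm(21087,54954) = 1813482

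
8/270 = 4/135 = 0.03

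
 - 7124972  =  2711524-9836496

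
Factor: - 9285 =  - 3^1 * 5^1*619^1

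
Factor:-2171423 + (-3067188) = -7^1*41^1*18253^1  =  - 5238611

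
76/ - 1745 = -76/1745=-  0.04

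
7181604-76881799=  - 69700195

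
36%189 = 36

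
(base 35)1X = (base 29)2a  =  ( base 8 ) 104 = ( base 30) 28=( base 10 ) 68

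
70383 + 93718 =164101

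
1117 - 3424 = - 2307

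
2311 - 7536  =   - 5225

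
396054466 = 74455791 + 321598675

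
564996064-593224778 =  - 28228714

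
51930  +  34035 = 85965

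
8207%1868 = 735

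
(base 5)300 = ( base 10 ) 75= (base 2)1001011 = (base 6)203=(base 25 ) 30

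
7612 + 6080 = 13692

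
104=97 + 7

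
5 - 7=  - 2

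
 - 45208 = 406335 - 451543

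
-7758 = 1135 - 8893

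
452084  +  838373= 1290457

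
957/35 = 27 + 12/35= 27.34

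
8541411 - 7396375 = 1145036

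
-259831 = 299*( - 869)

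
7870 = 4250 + 3620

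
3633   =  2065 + 1568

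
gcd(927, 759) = 3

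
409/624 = 409/624 = 0.66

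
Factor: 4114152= 2^3 *3^4*7^1* 907^1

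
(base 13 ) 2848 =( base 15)1AC1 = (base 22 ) BLK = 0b1011010101110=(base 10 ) 5806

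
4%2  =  0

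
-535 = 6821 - 7356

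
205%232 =205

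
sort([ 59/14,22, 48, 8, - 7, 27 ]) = [  -  7  ,  59/14,8,22 , 27,  48] 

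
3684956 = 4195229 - 510273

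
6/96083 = 6/96083 =0.00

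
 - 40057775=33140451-73198226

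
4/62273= 4/62273 = 0.00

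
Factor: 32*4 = 128 = 2^7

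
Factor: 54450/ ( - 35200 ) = - 99/64  =  -2^ (  -  6 )*3^2*11^1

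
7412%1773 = 320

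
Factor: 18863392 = 2^5 *589481^1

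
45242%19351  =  6540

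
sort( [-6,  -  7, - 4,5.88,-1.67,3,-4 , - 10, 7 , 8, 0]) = [ - 10,-7,-6, -4, - 4,-1.67,0,  3,  5.88,7, 8]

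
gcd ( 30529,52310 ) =1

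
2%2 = 0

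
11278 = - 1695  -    -  12973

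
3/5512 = 3/5512 = 0.00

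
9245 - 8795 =450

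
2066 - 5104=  - 3038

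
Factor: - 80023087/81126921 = - 3^ ( - 1)*499^ ( - 1 ) * 54193^( - 1 )*80023087^1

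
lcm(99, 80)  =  7920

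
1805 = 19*95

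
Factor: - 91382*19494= - 2^2*3^3 * 19^2 * 45691^1 = -1781400708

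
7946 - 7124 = 822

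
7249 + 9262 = 16511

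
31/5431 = 31/5431 = 0.01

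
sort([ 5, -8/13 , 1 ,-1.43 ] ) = [-1.43,-8/13, 1,5]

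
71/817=71/817 =0.09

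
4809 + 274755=279564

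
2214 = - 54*(  -  41)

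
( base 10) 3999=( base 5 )111444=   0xf9f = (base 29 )4LQ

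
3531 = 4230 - 699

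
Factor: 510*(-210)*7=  - 2^2 * 3^2*5^2 * 7^2*17^1 =- 749700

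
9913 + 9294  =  19207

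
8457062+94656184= 103113246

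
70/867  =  70/867 = 0.08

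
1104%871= 233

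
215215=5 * 43043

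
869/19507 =869/19507= 0.04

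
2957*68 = 201076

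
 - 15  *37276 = -559140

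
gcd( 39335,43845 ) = 5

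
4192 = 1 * 4192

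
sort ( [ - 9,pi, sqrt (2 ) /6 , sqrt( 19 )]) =[  -  9,sqrt( 2 )/6,pi, sqrt (19 )]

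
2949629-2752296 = 197333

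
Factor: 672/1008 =2/3 = 2^1*3^( - 1)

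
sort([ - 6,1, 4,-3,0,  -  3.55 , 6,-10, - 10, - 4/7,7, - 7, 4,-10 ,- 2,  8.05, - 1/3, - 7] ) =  [  -  10, -10,-10,-7,-7,  -  6, - 3.55,-3, - 2,  -  4/7, - 1/3, 0,1, 4, 4,6,7,8.05] 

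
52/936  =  1/18 = 0.06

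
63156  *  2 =126312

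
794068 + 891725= 1685793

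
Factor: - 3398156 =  - 2^2  *  849539^1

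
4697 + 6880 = 11577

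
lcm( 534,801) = 1602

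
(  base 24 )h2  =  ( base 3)120012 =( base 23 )hj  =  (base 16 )19a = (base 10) 410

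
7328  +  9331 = 16659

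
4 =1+3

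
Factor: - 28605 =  - 3^1*5^1*1907^1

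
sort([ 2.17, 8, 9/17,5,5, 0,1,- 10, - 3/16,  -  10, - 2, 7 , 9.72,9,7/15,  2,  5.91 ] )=[ - 10,  -  10 , - 2,  -  3/16, 0, 7/15,9/17,1, 2,2.17,5,5,5.91,7,8,9,9.72]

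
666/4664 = 333/2332 = 0.14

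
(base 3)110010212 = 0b10001010010100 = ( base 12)5158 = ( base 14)3324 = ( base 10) 8852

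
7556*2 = 15112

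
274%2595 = 274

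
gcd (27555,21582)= 33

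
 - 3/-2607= 1/869 = 0.00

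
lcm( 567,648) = 4536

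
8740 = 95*92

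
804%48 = 36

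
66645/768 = 22215/256 = 86.78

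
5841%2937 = 2904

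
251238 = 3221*78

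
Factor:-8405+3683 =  - 4722 = - 2^1*3^1*787^1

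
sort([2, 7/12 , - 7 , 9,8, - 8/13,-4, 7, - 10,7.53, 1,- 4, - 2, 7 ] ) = [ - 10, - 7 , - 4, - 4,-2, - 8/13, 7/12,  1, 2,  7, 7,7.53,8 , 9] 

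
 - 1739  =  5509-7248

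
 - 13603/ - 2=13603/2=6801.50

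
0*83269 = 0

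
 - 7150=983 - 8133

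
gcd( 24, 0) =24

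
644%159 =8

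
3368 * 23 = 77464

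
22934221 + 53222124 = 76156345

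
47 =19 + 28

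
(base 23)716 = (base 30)44c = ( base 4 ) 322110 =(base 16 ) e94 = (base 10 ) 3732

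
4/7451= 4/7451 = 0.00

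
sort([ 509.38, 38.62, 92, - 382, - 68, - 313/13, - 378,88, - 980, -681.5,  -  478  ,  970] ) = [ - 980, - 681.5, - 478 , - 382, - 378, - 68, - 313/13, 38.62,  88,  92 , 509.38, 970]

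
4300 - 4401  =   - 101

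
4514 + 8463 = 12977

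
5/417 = 5/417 = 0.01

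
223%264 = 223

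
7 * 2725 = 19075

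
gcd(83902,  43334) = 922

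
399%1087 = 399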